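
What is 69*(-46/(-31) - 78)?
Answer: -163668/31 ≈ -5279.6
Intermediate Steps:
69*(-46/(-31) - 78) = 69*(-46*(-1/31) - 78) = 69*(46/31 - 78) = 69*(-2372/31) = -163668/31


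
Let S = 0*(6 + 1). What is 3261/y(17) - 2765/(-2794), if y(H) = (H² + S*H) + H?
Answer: 829777/71247 ≈ 11.646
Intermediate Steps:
S = 0 (S = 0*7 = 0)
y(H) = H + H² (y(H) = (H² + 0*H) + H = (H² + 0) + H = H² + H = H + H²)
3261/y(17) - 2765/(-2794) = 3261/((17*(1 + 17))) - 2765/(-2794) = 3261/((17*18)) - 2765*(-1/2794) = 3261/306 + 2765/2794 = 3261*(1/306) + 2765/2794 = 1087/102 + 2765/2794 = 829777/71247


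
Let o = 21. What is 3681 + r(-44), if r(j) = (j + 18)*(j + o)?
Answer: 4279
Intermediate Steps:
r(j) = (18 + j)*(21 + j) (r(j) = (j + 18)*(j + 21) = (18 + j)*(21 + j))
3681 + r(-44) = 3681 + (378 + (-44)**2 + 39*(-44)) = 3681 + (378 + 1936 - 1716) = 3681 + 598 = 4279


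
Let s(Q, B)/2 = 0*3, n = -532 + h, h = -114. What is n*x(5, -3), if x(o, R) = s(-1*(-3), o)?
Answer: 0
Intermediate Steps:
n = -646 (n = -532 - 114 = -646)
s(Q, B) = 0 (s(Q, B) = 2*(0*3) = 2*0 = 0)
x(o, R) = 0
n*x(5, -3) = -646*0 = 0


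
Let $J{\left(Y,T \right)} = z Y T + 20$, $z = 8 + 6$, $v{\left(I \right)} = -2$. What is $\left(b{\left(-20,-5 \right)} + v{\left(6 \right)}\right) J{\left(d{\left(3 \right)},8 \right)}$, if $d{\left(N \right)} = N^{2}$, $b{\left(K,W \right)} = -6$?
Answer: $-8224$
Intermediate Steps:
$z = 14$
$J{\left(Y,T \right)} = 20 + 14 T Y$ ($J{\left(Y,T \right)} = 14 Y T + 20 = 14 T Y + 20 = 20 + 14 T Y$)
$\left(b{\left(-20,-5 \right)} + v{\left(6 \right)}\right) J{\left(d{\left(3 \right)},8 \right)} = \left(-6 - 2\right) \left(20 + 14 \cdot 8 \cdot 3^{2}\right) = - 8 \left(20 + 14 \cdot 8 \cdot 9\right) = - 8 \left(20 + 1008\right) = \left(-8\right) 1028 = -8224$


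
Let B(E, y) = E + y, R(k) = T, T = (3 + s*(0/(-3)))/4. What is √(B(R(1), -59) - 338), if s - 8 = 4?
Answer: I*√1585/2 ≈ 19.906*I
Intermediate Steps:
s = 12 (s = 8 + 4 = 12)
T = ¾ (T = (3 + 12*(0/(-3)))/4 = (3 + 12*(0*(-⅓)))*(¼) = (3 + 12*0)*(¼) = (3 + 0)*(¼) = 3*(¼) = ¾ ≈ 0.75000)
R(k) = ¾
√(B(R(1), -59) - 338) = √((¾ - 59) - 338) = √(-233/4 - 338) = √(-1585/4) = I*√1585/2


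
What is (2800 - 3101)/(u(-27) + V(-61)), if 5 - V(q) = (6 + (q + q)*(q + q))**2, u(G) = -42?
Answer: 301/221712137 ≈ 1.3576e-6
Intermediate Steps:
V(q) = 5 - (6 + 4*q**2)**2 (V(q) = 5 - (6 + (q + q)*(q + q))**2 = 5 - (6 + (2*q)*(2*q))**2 = 5 - (6 + 4*q**2)**2)
(2800 - 3101)/(u(-27) + V(-61)) = (2800 - 3101)/(-42 + (5 - 4*(3 + 2*(-61)**2)**2)) = -301/(-42 + (5 - 4*(3 + 2*3721)**2)) = -301/(-42 + (5 - 4*(3 + 7442)**2)) = -301/(-42 + (5 - 4*7445**2)) = -301/(-42 + (5 - 4*55428025)) = -301/(-42 + (5 - 221712100)) = -301/(-42 - 221712095) = -301/(-221712137) = -301*(-1/221712137) = 301/221712137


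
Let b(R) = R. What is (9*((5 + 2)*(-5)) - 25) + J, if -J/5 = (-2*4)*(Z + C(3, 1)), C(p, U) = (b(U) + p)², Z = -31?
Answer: -940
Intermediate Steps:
C(p, U) = (U + p)²
J = -600 (J = -5*(-2*4)*(-31 + (1 + 3)²) = -(-40)*(-31 + 4²) = -(-40)*(-31 + 16) = -(-40)*(-15) = -5*120 = -600)
(9*((5 + 2)*(-5)) - 25) + J = (9*((5 + 2)*(-5)) - 25) - 600 = (9*(7*(-5)) - 25) - 600 = (9*(-35) - 25) - 600 = (-315 - 25) - 600 = -340 - 600 = -940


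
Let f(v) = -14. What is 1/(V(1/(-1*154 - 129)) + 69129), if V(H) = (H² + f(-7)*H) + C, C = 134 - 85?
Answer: 80089/5540400805 ≈ 1.4455e-5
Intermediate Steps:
C = 49
V(H) = 49 + H² - 14*H (V(H) = (H² - 14*H) + 49 = 49 + H² - 14*H)
1/(V(1/(-1*154 - 129)) + 69129) = 1/((49 + (1/(-1*154 - 129))² - 14/(-1*154 - 129)) + 69129) = 1/((49 + (1/(-154 - 129))² - 14/(-154 - 129)) + 69129) = 1/((49 + (1/(-283))² - 14/(-283)) + 69129) = 1/((49 + (-1/283)² - 14*(-1/283)) + 69129) = 1/((49 + 1/80089 + 14/283) + 69129) = 1/(3928324/80089 + 69129) = 1/(5540400805/80089) = 80089/5540400805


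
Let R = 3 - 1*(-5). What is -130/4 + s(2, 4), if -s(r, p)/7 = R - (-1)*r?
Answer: -205/2 ≈ -102.50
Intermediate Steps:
R = 8 (R = 3 + 5 = 8)
s(r, p) = -56 - 7*r (s(r, p) = -7*(8 - (-1)*r) = -7*(8 + r) = -56 - 7*r)
-130/4 + s(2, 4) = -130/4 + (-56 - 7*2) = -130/4 + (-56 - 14) = -13*5/2 - 70 = -65/2 - 70 = -205/2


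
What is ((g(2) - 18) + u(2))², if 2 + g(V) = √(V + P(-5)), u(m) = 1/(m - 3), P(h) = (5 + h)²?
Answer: (-21 + √2)² ≈ 383.60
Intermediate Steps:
u(m) = 1/(-3 + m)
g(V) = -2 + √V (g(V) = -2 + √(V + (5 - 5)²) = -2 + √(V + 0²) = -2 + √(V + 0) = -2 + √V)
((g(2) - 18) + u(2))² = (((-2 + √2) - 18) + 1/(-3 + 2))² = ((-20 + √2) + 1/(-1))² = ((-20 + √2) - 1)² = (-21 + √2)²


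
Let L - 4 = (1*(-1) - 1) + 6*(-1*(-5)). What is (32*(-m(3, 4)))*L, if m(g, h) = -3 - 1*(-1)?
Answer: 2048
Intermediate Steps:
m(g, h) = -2 (m(g, h) = -3 + 1 = -2)
L = 32 (L = 4 + ((1*(-1) - 1) + 6*(-1*(-5))) = 4 + ((-1 - 1) + 6*5) = 4 + (-2 + 30) = 4 + 28 = 32)
(32*(-m(3, 4)))*L = (32*(-1*(-2)))*32 = (32*2)*32 = 64*32 = 2048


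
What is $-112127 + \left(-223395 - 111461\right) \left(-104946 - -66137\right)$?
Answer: $12995314377$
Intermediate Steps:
$-112127 + \left(-223395 - 111461\right) \left(-104946 - -66137\right) = -112127 - 334856 \left(-104946 + 66137\right) = -112127 - -12995426504 = -112127 + 12995426504 = 12995314377$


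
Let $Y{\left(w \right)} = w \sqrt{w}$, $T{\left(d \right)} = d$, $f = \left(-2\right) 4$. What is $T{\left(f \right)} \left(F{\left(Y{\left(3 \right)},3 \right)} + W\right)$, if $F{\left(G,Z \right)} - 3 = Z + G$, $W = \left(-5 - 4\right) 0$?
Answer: $-48 - 24 \sqrt{3} \approx -89.569$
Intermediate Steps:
$W = 0$ ($W = \left(-9\right) 0 = 0$)
$f = -8$
$Y{\left(w \right)} = w^{\frac{3}{2}}$
$F{\left(G,Z \right)} = 3 + G + Z$ ($F{\left(G,Z \right)} = 3 + \left(Z + G\right) = 3 + \left(G + Z\right) = 3 + G + Z$)
$T{\left(f \right)} \left(F{\left(Y{\left(3 \right)},3 \right)} + W\right) = - 8 \left(\left(3 + 3^{\frac{3}{2}} + 3\right) + 0\right) = - 8 \left(\left(3 + 3 \sqrt{3} + 3\right) + 0\right) = - 8 \left(\left(6 + 3 \sqrt{3}\right) + 0\right) = - 8 \left(6 + 3 \sqrt{3}\right) = -48 - 24 \sqrt{3}$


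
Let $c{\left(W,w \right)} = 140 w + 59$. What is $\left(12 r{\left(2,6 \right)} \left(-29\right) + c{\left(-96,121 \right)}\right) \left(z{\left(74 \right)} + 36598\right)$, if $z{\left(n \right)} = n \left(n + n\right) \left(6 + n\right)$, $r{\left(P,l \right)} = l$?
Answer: $13610134538$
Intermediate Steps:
$c{\left(W,w \right)} = 59 + 140 w$
$z{\left(n \right)} = 2 n^{2} \left(6 + n\right)$ ($z{\left(n \right)} = n 2 n \left(6 + n\right) = 2 n^{2} \left(6 + n\right)$)
$\left(12 r{\left(2,6 \right)} \left(-29\right) + c{\left(-96,121 \right)}\right) \left(z{\left(74 \right)} + 36598\right) = \left(12 \cdot 6 \left(-29\right) + \left(59 + 140 \cdot 121\right)\right) \left(2 \cdot 74^{2} \left(6 + 74\right) + 36598\right) = \left(72 \left(-29\right) + \left(59 + 16940\right)\right) \left(2 \cdot 5476 \cdot 80 + 36598\right) = \left(-2088 + 16999\right) \left(876160 + 36598\right) = 14911 \cdot 912758 = 13610134538$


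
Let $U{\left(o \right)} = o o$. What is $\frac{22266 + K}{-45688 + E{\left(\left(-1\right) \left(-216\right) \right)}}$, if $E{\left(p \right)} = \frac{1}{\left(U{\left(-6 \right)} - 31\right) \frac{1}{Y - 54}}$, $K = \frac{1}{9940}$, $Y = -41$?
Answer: $- \frac{221324041}{454327580} \approx -0.48715$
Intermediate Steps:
$U{\left(o \right)} = o^{2}$
$K = \frac{1}{9940} \approx 0.0001006$
$E{\left(p \right)} = -19$ ($E{\left(p \right)} = \frac{1}{\left(\left(-6\right)^{2} - 31\right) \frac{1}{-41 - 54}} = \frac{1}{\left(36 - 31\right) \frac{1}{-95}} = \frac{1}{5 \left(- \frac{1}{95}\right)} = \frac{1}{- \frac{1}{19}} = -19$)
$\frac{22266 + K}{-45688 + E{\left(\left(-1\right) \left(-216\right) \right)}} = \frac{22266 + \frac{1}{9940}}{-45688 - 19} = \frac{221324041}{9940 \left(-45707\right)} = \frac{221324041}{9940} \left(- \frac{1}{45707}\right) = - \frac{221324041}{454327580}$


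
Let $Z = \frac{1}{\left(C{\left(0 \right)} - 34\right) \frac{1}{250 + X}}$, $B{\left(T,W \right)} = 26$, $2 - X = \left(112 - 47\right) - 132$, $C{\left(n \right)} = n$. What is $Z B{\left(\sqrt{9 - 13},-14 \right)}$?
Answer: $- \frac{4147}{17} \approx -243.94$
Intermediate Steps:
$X = 69$ ($X = 2 - \left(\left(112 - 47\right) - 132\right) = 2 - \left(65 - 132\right) = 2 - -67 = 2 + 67 = 69$)
$Z = - \frac{319}{34}$ ($Z = \frac{1}{\left(0 - 34\right) \frac{1}{250 + 69}} = \frac{1}{\left(-34\right) \frac{1}{319}} = \frac{1}{- \frac{34}{319}} = - \frac{319}{34} \approx -9.3824$)
$Z B{\left(\sqrt{9 - 13},-14 \right)} = \left(- \frac{319}{34}\right) 26 = - \frac{4147}{17}$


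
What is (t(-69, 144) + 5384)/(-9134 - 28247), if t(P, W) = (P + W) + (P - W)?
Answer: -5246/37381 ≈ -0.14034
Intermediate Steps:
t(P, W) = 2*P
(t(-69, 144) + 5384)/(-9134 - 28247) = (2*(-69) + 5384)/(-9134 - 28247) = (-138 + 5384)/(-37381) = 5246*(-1/37381) = -5246/37381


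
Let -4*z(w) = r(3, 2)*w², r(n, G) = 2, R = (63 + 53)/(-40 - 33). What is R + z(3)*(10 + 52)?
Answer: -20483/73 ≈ -280.59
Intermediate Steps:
R = -116/73 (R = 116/(-73) = 116*(-1/73) = -116/73 ≈ -1.5890)
z(w) = -w²/2
R + z(3)*(10 + 52) = -116/73 + (-½*3²)*(10 + 52) = -116/73 - ½*9*62 = -116/73 - 9/2*62 = -116/73 - 279 = -20483/73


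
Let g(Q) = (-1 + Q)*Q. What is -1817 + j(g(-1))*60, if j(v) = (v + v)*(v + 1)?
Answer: -1097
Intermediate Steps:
g(Q) = Q*(-1 + Q)
j(v) = 2*v*(1 + v) (j(v) = (2*v)*(1 + v) = 2*v*(1 + v))
-1817 + j(g(-1))*60 = -1817 + (2*(-(-1 - 1))*(1 - (-1 - 1)))*60 = -1817 + (2*(-1*(-2))*(1 - 1*(-2)))*60 = -1817 + (2*2*(1 + 2))*60 = -1817 + (2*2*3)*60 = -1817 + 12*60 = -1817 + 720 = -1097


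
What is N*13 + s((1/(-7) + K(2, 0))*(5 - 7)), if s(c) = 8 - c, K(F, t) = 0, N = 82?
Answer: 7516/7 ≈ 1073.7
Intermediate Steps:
N*13 + s((1/(-7) + K(2, 0))*(5 - 7)) = 82*13 + (8 - (1/(-7) + 0)*(5 - 7)) = 1066 + (8 - (-1/7 + 0)*(-2)) = 1066 + (8 - (-1)*(-2)/7) = 1066 + (8 - 1*2/7) = 1066 + (8 - 2/7) = 1066 + 54/7 = 7516/7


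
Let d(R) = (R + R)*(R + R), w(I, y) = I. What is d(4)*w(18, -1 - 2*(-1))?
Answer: 1152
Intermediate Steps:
d(R) = 4*R² (d(R) = (2*R)*(2*R) = 4*R²)
d(4)*w(18, -1 - 2*(-1)) = (4*4²)*18 = (4*16)*18 = 64*18 = 1152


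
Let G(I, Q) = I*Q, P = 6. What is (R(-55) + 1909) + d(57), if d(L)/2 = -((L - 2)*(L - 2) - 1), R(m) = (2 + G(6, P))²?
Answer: -2695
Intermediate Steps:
R(m) = 1444 (R(m) = (2 + 6*6)² = (2 + 36)² = 38² = 1444)
d(L) = 2 - 2*(-2 + L)² (d(L) = 2*(-((L - 2)*(L - 2) - 1)) = 2*(-((-2 + L)*(-2 + L) - 1)) = 2*(-((-2 + L)² - 1)) = 2*(-(-1 + (-2 + L)²)) = 2*(1 - (-2 + L)²) = 2 - 2*(-2 + L)²)
(R(-55) + 1909) + d(57) = (1444 + 1909) + (2 - 2*(-2 + 57)²) = 3353 + (2 - 2*55²) = 3353 + (2 - 2*3025) = 3353 + (2 - 6050) = 3353 - 6048 = -2695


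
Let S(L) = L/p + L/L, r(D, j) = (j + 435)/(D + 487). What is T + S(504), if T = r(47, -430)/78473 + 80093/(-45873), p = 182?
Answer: 16853576892107/8329918523706 ≈ 2.0233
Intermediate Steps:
r(D, j) = (435 + j)/(487 + D)
S(L) = 1 + L/182 (S(L) = L/182 + L/L = L*(1/182) + 1 = L/182 + 1 = 1 + L/182)
T = -1118754485587/640762963362 (T = ((435 - 430)/(487 + 47))/78473 + 80093/(-45873) = (5/534)*(1/78473) + 80093*(-1/45873) = ((1/534)*5)*(1/78473) - 80093/45873 = (5/534)*(1/78473) - 80093/45873 = 5/41904582 - 80093/45873 = -1118754485587/640762963362 ≈ -1.7460)
T + S(504) = -1118754485587/640762963362 + (1 + (1/182)*504) = -1118754485587/640762963362 + (1 + 36/13) = -1118754485587/640762963362 + 49/13 = 16853576892107/8329918523706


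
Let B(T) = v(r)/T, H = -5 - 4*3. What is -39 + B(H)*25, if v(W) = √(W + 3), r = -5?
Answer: -39 - 25*I*√2/17 ≈ -39.0 - 2.0797*I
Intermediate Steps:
v(W) = √(3 + W)
H = -17 (H = -5 - 12 = -17)
B(T) = I*√2/T (B(T) = √(3 - 5)/T = √(-2)/T = (I*√2)/T = I*√2/T)
-39 + B(H)*25 = -39 + (I*√2/(-17))*25 = -39 + (I*√2*(-1/17))*25 = -39 - I*√2/17*25 = -39 - 25*I*√2/17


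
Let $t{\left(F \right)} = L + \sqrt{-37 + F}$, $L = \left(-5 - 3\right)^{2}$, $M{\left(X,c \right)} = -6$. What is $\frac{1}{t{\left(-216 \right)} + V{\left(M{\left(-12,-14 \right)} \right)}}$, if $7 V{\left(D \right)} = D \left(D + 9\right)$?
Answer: $\frac{3010}{197297} - \frac{49 i \sqrt{253}}{197297} \approx 0.015256 - 0.0039503 i$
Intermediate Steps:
$L = 64$ ($L = \left(-8\right)^{2} = 64$)
$V{\left(D \right)} = \frac{D \left(9 + D\right)}{7}$ ($V{\left(D \right)} = \frac{D \left(D + 9\right)}{7} = \frac{D \left(9 + D\right)}{7}$)
$t{\left(F \right)} = 64 + \sqrt{-37 + F}$
$\frac{1}{t{\left(-216 \right)} + V{\left(M{\left(-12,-14 \right)} \right)}} = \frac{1}{\left(64 + \sqrt{-37 - 216}\right) + \frac{1}{7} \left(-6\right) \left(9 - 6\right)} = \frac{1}{\left(64 + \sqrt{-253}\right) + \frac{1}{7} \left(-6\right) 3} = \frac{1}{\left(64 + i \sqrt{253}\right) - \frac{18}{7}} = \frac{1}{\frac{430}{7} + i \sqrt{253}}$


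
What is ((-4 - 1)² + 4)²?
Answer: 841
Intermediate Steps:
((-4 - 1)² + 4)² = ((-5)² + 4)² = (25 + 4)² = 29² = 841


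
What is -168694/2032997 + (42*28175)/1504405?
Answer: 61484654368/87384310051 ≈ 0.70361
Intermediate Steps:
-168694/2032997 + (42*28175)/1504405 = -168694*1/2032997 + 1183350*(1/1504405) = -168694/2032997 + 33810/42983 = 61484654368/87384310051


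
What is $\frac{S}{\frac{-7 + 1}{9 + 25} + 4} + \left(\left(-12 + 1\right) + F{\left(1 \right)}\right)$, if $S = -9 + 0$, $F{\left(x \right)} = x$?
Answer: $- \frac{803}{65} \approx -12.354$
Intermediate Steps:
$S = -9$
$\frac{S}{\frac{-7 + 1}{9 + 25} + 4} + \left(\left(-12 + 1\right) + F{\left(1 \right)}\right) = - \frac{9}{\frac{-7 + 1}{9 + 25} + 4} + \left(\left(-12 + 1\right) + 1\right) = - \frac{9}{- \frac{6}{34} + 4} + \left(-11 + 1\right) = - \frac{9}{\left(-6\right) \frac{1}{34} + 4} - 10 = - \frac{9}{- \frac{3}{17} + 4} - 10 = - \frac{9}{\frac{65}{17}} - 10 = \left(-9\right) \frac{17}{65} - 10 = - \frac{153}{65} - 10 = - \frac{803}{65}$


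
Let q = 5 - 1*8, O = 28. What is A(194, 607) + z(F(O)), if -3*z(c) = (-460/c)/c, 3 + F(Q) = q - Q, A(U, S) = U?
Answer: 168313/867 ≈ 194.13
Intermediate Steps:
q = -3 (q = 5 - 8 = -3)
F(Q) = -6 - Q (F(Q) = -3 + (-3 - Q) = -6 - Q)
z(c) = 460/(3*c**2) (z(c) = -(-460/c)/(3*c) = -(-460)/(3*c**2) = 460/(3*c**2))
A(194, 607) + z(F(O)) = 194 + 460/(3*(-6 - 1*28)**2) = 194 + 460/(3*(-6 - 28)**2) = 194 + (460/3)/(-34)**2 = 194 + (460/3)*(1/1156) = 194 + 115/867 = 168313/867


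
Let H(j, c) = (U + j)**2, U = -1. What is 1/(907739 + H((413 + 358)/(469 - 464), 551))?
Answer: 25/23280231 ≈ 1.0739e-6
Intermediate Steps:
H(j, c) = (-1 + j)**2
1/(907739 + H((413 + 358)/(469 - 464), 551)) = 1/(907739 + (-1 + (413 + 358)/(469 - 464))**2) = 1/(907739 + (-1 + 771/5)**2) = 1/(907739 + (766/5)**2) = 1/(907739 + 586756/25) = 1/(23280231/25) = 25/23280231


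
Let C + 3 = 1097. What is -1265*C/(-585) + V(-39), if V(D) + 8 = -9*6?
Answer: 269528/117 ≈ 2303.7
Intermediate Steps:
C = 1094 (C = -3 + 1097 = 1094)
V(D) = -62 (V(D) = -8 - 9*6 = -8 - 54 = -62)
-1265*C/(-585) + V(-39) = -1383910/(-585) - 62 = -1383910*(-1)/585 - 62 = -1265*(-1094/585) - 62 = 276782/117 - 62 = 269528/117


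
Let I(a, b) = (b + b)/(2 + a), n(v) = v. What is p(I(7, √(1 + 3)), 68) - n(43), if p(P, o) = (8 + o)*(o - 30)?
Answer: 2845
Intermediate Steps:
I(a, b) = 2*b/(2 + a) (I(a, b) = (2*b)/(2 + a) = 2*b/(2 + a))
p(P, o) = (-30 + o)*(8 + o) (p(P, o) = (8 + o)*(-30 + o) = (-30 + o)*(8 + o))
p(I(7, √(1 + 3)), 68) - n(43) = (-240 + 68² - 22*68) - 1*43 = (-240 + 4624 - 1496) - 43 = 2888 - 43 = 2845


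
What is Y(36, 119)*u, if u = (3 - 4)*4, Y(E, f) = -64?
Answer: 256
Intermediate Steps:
u = -4 (u = -1*4 = -4)
Y(36, 119)*u = -64*(-4) = 256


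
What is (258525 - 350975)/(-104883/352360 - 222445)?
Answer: 32575682000/78380825083 ≈ 0.41561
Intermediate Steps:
(258525 - 350975)/(-104883/352360 - 222445) = -92450/(-104883*1/352360 - 222445) = -92450/(-104883/352360 - 222445) = -92450/(-78380825083/352360) = -92450*(-352360/78380825083) = 32575682000/78380825083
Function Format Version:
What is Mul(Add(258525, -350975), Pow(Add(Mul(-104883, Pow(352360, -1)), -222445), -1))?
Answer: Rational(32575682000, 78380825083) ≈ 0.41561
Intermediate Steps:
Mul(Add(258525, -350975), Pow(Add(Mul(-104883, Pow(352360, -1)), -222445), -1)) = Mul(-92450, Pow(Add(Mul(-104883, Rational(1, 352360)), -222445), -1)) = Mul(-92450, Pow(Add(Rational(-104883, 352360), -222445), -1)) = Mul(-92450, Pow(Rational(-78380825083, 352360), -1)) = Mul(-92450, Rational(-352360, 78380825083)) = Rational(32575682000, 78380825083)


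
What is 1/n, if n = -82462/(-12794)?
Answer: 6397/41231 ≈ 0.15515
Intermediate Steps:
n = 41231/6397 (n = -82462*(-1/12794) = 41231/6397 ≈ 6.4454)
1/n = 1/(41231/6397) = 6397/41231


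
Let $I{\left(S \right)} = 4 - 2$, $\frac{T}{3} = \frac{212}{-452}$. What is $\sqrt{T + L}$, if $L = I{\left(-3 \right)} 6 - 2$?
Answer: $\frac{\sqrt{109723}}{113} \approx 2.9314$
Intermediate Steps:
$T = - \frac{159}{113}$ ($T = 3 \frac{212}{-452} = 3 \cdot 212 \left(- \frac{1}{452}\right) = 3 \left(- \frac{53}{113}\right) = - \frac{159}{113} \approx -1.4071$)
$I{\left(S \right)} = 2$ ($I{\left(S \right)} = 4 - 2 = 2$)
$L = 10$ ($L = 2 \cdot 6 - 2 = 12 - 2 = 10$)
$\sqrt{T + L} = \sqrt{- \frac{159}{113} + 10} = \sqrt{\frac{971}{113}} = \frac{\sqrt{109723}}{113}$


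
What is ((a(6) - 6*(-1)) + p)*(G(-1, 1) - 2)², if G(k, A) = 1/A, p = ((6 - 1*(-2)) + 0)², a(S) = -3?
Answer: 67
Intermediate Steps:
p = 64 (p = ((6 + 2) + 0)² = (8 + 0)² = 8² = 64)
((a(6) - 6*(-1)) + p)*(G(-1, 1) - 2)² = ((-3 - 6*(-1)) + 64)*(1/1 - 2)² = ((-3 + 6) + 64)*(1 - 2)² = (3 + 64)*(-1)² = 67*1 = 67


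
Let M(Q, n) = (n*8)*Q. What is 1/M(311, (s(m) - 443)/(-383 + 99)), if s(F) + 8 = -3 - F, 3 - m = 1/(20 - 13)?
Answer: 497/1989156 ≈ 0.00024985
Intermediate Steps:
m = 20/7 (m = 3 - 1/(20 - 13) = 3 - 1/7 = 20/7 ≈ 2.8571)
s(F) = -11 - F (s(F) = -8 + (-3 - F) = -11 - F)
M(Q, n) = 8*Q*n (M(Q, n) = (8*n)*Q = 8*Q*n)
1/M(311, (s(m) - 443)/(-383 + 99)) = 1/(8*311*(((-11 - 1*20/7) - 443)/(-383 + 99))) = 1/(8*311*(((-11 - 20/7) - 443)/(-284))) = 1/(8*311*((-97/7 - 443)*(-1/284))) = 1/(8*311*(-3198/7*(-1/284))) = 1/(8*311*(1599/994)) = 1/(1989156/497) = 497/1989156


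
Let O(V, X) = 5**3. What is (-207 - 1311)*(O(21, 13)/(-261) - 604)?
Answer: 79831114/87 ≈ 9.1760e+5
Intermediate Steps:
O(V, X) = 125
(-207 - 1311)*(O(21, 13)/(-261) - 604) = (-207 - 1311)*(125/(-261) - 604) = -1518*(125*(-1/261) - 604) = -1518*(-125/261 - 604) = -1518*(-157769/261) = 79831114/87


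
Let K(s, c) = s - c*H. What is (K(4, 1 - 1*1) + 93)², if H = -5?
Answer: 9409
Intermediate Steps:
K(s, c) = s + 5*c (K(s, c) = s - c*(-5) = s - (-5)*c = s + 5*c)
(K(4, 1 - 1*1) + 93)² = ((4 + 5*(1 - 1*1)) + 93)² = ((4 + 5*(1 - 1)) + 93)² = ((4 + 5*0) + 93)² = ((4 + 0) + 93)² = (4 + 93)² = 97² = 9409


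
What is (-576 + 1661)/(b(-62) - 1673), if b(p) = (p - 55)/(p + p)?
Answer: -26908/41467 ≈ -0.64890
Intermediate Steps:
b(p) = (-55 + p)/(2*p) (b(p) = (-55 + p)/((2*p)) = (-55 + p)*(1/(2*p)) = (-55 + p)/(2*p))
(-576 + 1661)/(b(-62) - 1673) = (-576 + 1661)/((1/2)*(-55 - 62)/(-62) - 1673) = 1085/((1/2)*(-1/62)*(-117) - 1673) = 1085/(117/124 - 1673) = 1085/(-207335/124) = 1085*(-124/207335) = -26908/41467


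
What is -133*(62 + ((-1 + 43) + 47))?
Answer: -20083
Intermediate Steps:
-133*(62 + ((-1 + 43) + 47)) = -133*(62 + (42 + 47)) = -133*(62 + 89) = -133*151 = -20083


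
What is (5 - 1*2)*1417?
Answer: 4251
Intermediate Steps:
(5 - 1*2)*1417 = (5 - 2)*1417 = 3*1417 = 4251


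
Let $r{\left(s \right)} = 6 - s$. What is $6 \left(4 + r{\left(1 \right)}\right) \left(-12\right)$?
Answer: $-648$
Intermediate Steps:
$6 \left(4 + r{\left(1 \right)}\right) \left(-12\right) = 6 \left(4 + \left(6 - 1\right)\right) \left(-12\right) = 6 \left(4 + 5\right) \left(-12\right) = 6 \cdot 9 \left(-12\right) = 54 \left(-12\right) = -648$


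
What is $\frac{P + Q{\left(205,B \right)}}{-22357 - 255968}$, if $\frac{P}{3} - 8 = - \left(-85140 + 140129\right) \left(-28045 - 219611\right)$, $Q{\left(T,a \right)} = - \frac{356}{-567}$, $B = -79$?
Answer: $- \frac{23164823202548}{157810275} \approx -1.4679 \cdot 10^{5}$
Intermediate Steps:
$Q{\left(T,a \right)} = \frac{356}{567}$ ($Q{\left(T,a \right)} = \left(-356\right) \left(- \frac{1}{567}\right) = \frac{356}{567}$)
$P = 40855067376$ ($P = 24 + 3 \left(- \left(-85140 + 140129\right) \left(-28045 - 219611\right)\right) = 24 + 3 \left(- 54989 \left(-247656\right)\right) = 24 + 3 \left(\left(-1\right) \left(-13618355784\right)\right) = 24 + 3 \cdot 13618355784 = 24 + 40855067352 = 40855067376$)
$\frac{P + Q{\left(205,B \right)}}{-22357 - 255968} = \frac{40855067376 + \frac{356}{567}}{-22357 - 255968} = \frac{23164823202548}{567 \left(-278325\right)} = \frac{23164823202548}{567} \left(- \frac{1}{278325}\right) = - \frac{23164823202548}{157810275}$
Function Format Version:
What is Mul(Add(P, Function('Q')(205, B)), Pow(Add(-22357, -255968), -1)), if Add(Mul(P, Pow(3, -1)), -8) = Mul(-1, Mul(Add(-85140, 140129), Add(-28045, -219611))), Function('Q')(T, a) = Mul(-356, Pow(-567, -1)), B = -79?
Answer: Rational(-23164823202548, 157810275) ≈ -1.4679e+5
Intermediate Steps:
Function('Q')(T, a) = Rational(356, 567) (Function('Q')(T, a) = Mul(-356, Rational(-1, 567)) = Rational(356, 567))
P = 40855067376 (P = Add(24, Mul(3, Mul(-1, Mul(Add(-85140, 140129), Add(-28045, -219611))))) = Add(24, Mul(3, Mul(-1, Mul(54989, -247656)))) = Add(24, Mul(3, Mul(-1, -13618355784))) = Add(24, Mul(3, 13618355784)) = Add(24, 40855067352) = 40855067376)
Mul(Add(P, Function('Q')(205, B)), Pow(Add(-22357, -255968), -1)) = Mul(Add(40855067376, Rational(356, 567)), Pow(Add(-22357, -255968), -1)) = Mul(Rational(23164823202548, 567), Pow(-278325, -1)) = Mul(Rational(23164823202548, 567), Rational(-1, 278325)) = Rational(-23164823202548, 157810275)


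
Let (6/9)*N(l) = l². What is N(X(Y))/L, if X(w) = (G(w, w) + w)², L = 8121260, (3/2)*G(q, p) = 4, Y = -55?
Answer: 607573201/438548040 ≈ 1.3854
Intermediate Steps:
G(q, p) = 8/3 (G(q, p) = (⅔)*4 = 8/3)
X(w) = (8/3 + w)²
N(l) = 3*l²/2
N(X(Y))/L = (3*((8 + 3*(-55))²/9)²/2)/8121260 = (3*((8 - 165)²/9)²/2)*(1/8121260) = (3*((⅑)*(-157)²)²/2)*(1/8121260) = (3*((⅑)*24649)²/2)*(1/8121260) = (3*(24649/9)²/2)*(1/8121260) = ((3/2)*(607573201/81))*(1/8121260) = (607573201/54)*(1/8121260) = 607573201/438548040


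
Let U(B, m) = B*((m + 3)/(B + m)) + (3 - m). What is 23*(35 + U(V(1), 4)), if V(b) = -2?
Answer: 621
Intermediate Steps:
U(B, m) = 3 - m + B*(3 + m)/(B + m) (U(B, m) = B*((3 + m)/(B + m)) + (3 - m) = B*(3 + m)/(B + m) + (3 - m) = 3 - m + B*(3 + m)/(B + m))
23*(35 + U(V(1), 4)) = 23*(35 + (-1*4² + 3*4 + 6*(-2))/(-2 + 4)) = 23*(35 + (-1*16 + 12 - 12)/2) = 23*(35 + (-16 + 12 - 12)/2) = 23*(35 + (½)*(-16)) = 23*(35 - 8) = 23*27 = 621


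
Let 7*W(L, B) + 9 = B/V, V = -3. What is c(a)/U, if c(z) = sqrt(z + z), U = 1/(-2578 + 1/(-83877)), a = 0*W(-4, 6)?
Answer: 0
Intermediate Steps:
W(L, B) = -9/7 - B/21 (W(L, B) = -9/7 + (B/(-3))/7 = -9/7 + (B*(-1/3))/7 = -9/7 + (-B/3)/7 = -9/7 - B/21)
a = 0 (a = 0*(-9/7 - 1/21*6) = 0*(-9/7 - 2/7) = 0*(-11/7) = 0)
U = -83877/216234907 (U = 1/(-2578 - 1/83877) = 1/(-216234907/83877) = -83877/216234907 ≈ -0.00038790)
c(z) = sqrt(2)*sqrt(z) (c(z) = sqrt(2*z) = sqrt(2)*sqrt(z))
c(a)/U = (sqrt(2)*sqrt(0))/(-83877/216234907) = (sqrt(2)*0)*(-216234907/83877) = 0*(-216234907/83877) = 0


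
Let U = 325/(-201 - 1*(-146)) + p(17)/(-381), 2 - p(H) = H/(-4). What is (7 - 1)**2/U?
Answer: -603504/99335 ≈ -6.0754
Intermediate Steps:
p(H) = 2 + H/4 (p(H) = 2 - H/(-4) = 2 - H*(-1)/4 = 2 - (-1)*H/4 = 2 + H/4)
U = -99335/16764 (U = 325/(-201 - 1*(-146)) + (2 + (1/4)*17)/(-381) = 325/(-201 + 146) + (2 + 17/4)*(-1/381) = 325/(-55) + (25/4)*(-1/381) = 325*(-1/55) - 25/1524 = -65/11 - 25/1524 = -99335/16764 ≈ -5.9255)
(7 - 1)**2/U = (7 - 1)**2/(-99335/16764) = 6**2*(-16764/99335) = 36*(-16764/99335) = -603504/99335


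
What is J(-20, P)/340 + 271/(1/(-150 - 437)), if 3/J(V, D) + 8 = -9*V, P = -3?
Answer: -9302822957/58480 ≈ -1.5908e+5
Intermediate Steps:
J(V, D) = 3/(-8 - 9*V)
J(-20, P)/340 + 271/(1/(-150 - 437)) = -3/(8 + 9*(-20))/340 + 271/(1/(-150 - 437)) = -3/(8 - 180)*(1/340) + 271/(1/(-587)) = -3/(-172)*(1/340) + 271/(-1/587) = -3*(-1/172)*(1/340) + 271*(-587) = (3/172)*(1/340) - 159077 = 3/58480 - 159077 = -9302822957/58480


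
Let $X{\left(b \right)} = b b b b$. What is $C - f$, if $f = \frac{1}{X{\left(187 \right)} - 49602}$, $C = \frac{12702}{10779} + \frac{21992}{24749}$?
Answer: $\frac{224752743112582241}{108733578763030363} \approx 2.067$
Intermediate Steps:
$X{\left(b \right)} = b^{4}$ ($X{\left(b \right)} = b^{2} b b = b^{3} b = b^{4}$)
$C = \frac{183804522}{88923157}$ ($C = 12702 \cdot \frac{1}{10779} + 21992 \cdot \frac{1}{24749} = \frac{4234}{3593} + \frac{21992}{24749} = \frac{183804522}{88923157} \approx 2.067$)
$f = \frac{1}{1222781359}$ ($f = \frac{1}{187^{4} - 49602} = \frac{1}{1222830961 - 49602} = \frac{1}{1222781359} \approx 8.1781 \cdot 10^{-10}$)
$C - f = \frac{183804522}{88923157} - \frac{1}{1222781359} = \frac{224752743112582241}{108733578763030363}$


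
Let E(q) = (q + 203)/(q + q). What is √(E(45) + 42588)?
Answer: 2*√2395730/15 ≈ 206.38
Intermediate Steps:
E(q) = (203 + q)/(2*q) (E(q) = (203 + q)/((2*q)) = (203 + q)*(1/(2*q)) = (203 + q)/(2*q))
√(E(45) + 42588) = √((½)*(203 + 45)/45 + 42588) = √((½)*(1/45)*248 + 42588) = √(124/45 + 42588) = √(1916584/45) = 2*√2395730/15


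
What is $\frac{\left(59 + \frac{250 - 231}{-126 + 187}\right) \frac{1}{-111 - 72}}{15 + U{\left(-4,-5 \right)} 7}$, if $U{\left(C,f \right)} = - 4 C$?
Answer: $- \frac{1206}{472567} \approx -0.002552$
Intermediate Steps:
$\frac{\left(59 + \frac{250 - 231}{-126 + 187}\right) \frac{1}{-111 - 72}}{15 + U{\left(-4,-5 \right)} 7} = \frac{\left(59 + \frac{250 - 231}{-126 + 187}\right) \frac{1}{-111 - 72}}{15 + \left(-4\right) \left(-4\right) 7} = \frac{\left(59 + \frac{19}{61}\right) \frac{1}{-183}}{15 + 16 \cdot 7} = \frac{\left(59 + 19 \cdot \frac{1}{61}\right) \left(- \frac{1}{183}\right)}{15 + 112} = \frac{\left(59 + \frac{19}{61}\right) \left(- \frac{1}{183}\right)}{127} = \frac{3618}{61} \left(- \frac{1}{183}\right) \frac{1}{127} = \left(- \frac{1206}{3721}\right) \frac{1}{127} = - \frac{1206}{472567}$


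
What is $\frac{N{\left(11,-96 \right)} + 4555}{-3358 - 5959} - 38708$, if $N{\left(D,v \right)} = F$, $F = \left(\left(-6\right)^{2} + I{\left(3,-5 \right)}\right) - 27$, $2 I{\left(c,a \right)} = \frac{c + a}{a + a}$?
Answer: $- \frac{3606470001}{93170} \approx -38709.0$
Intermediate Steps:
$I{\left(c,a \right)} = \frac{a + c}{4 a}$ ($I{\left(c,a \right)} = \frac{\left(c + a\right) \frac{1}{a + a}}{2} = \frac{\left(a + c\right) \frac{1}{2 a}}{2} = \frac{\frac{1}{2} \frac{1}{a} \left(a + c\right)}{2} = \frac{a + c}{4 a}$)
$F = \frac{91}{10}$ ($F = \left(\left(-6\right)^{2} + \frac{-5 + 3}{4 \left(-5\right)}\right) - 27 = \left(36 + \frac{1}{4} \left(- \frac{1}{5}\right) \left(-2\right)\right) - 27 = \left(36 + \frac{1}{10}\right) - 27 = \frac{361}{10} - 27 = \frac{91}{10} \approx 9.1$)
$N{\left(D,v \right)} = \frac{91}{10}$
$\frac{N{\left(11,-96 \right)} + 4555}{-3358 - 5959} - 38708 = \frac{\frac{91}{10} + 4555}{-3358 - 5959} - 38708 = \frac{45641}{10 \left(-9317\right)} - 38708 = \frac{45641}{10} \left(- \frac{1}{9317}\right) - 38708 = - \frac{45641}{93170} - 38708 = - \frac{3606470001}{93170}$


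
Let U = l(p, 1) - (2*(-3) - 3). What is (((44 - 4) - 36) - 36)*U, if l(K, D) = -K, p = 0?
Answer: -288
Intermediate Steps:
U = 9 (U = -1*0 - (2*(-3) - 3) = 0 - (-6 - 3) = 0 - 1*(-9) = 0 + 9 = 9)
(((44 - 4) - 36) - 36)*U = (((44 - 4) - 36) - 36)*9 = ((40 - 36) - 36)*9 = (4 - 36)*9 = -32*9 = -288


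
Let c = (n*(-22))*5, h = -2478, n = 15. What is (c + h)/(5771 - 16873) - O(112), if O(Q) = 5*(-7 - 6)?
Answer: 362879/5551 ≈ 65.372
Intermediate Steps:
c = -1650 (c = (15*(-22))*5 = -330*5 = -1650)
O(Q) = -65 (O(Q) = 5*(-13) = -65)
(c + h)/(5771 - 16873) - O(112) = (-1650 - 2478)/(5771 - 16873) - 1*(-65) = -4128/(-11102) + 65 = -4128*(-1/11102) + 65 = 2064/5551 + 65 = 362879/5551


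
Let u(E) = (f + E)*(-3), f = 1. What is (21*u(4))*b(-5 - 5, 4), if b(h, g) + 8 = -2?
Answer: 3150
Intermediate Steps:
b(h, g) = -10 (b(h, g) = -8 - 2 = -10)
u(E) = -3 - 3*E (u(E) = (1 + E)*(-3) = -3 - 3*E)
(21*u(4))*b(-5 - 5, 4) = (21*(-3 - 3*4))*(-10) = (21*(-3 - 12))*(-10) = (21*(-15))*(-10) = -315*(-10) = 3150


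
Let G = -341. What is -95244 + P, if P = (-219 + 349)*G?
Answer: -139574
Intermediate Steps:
P = -44330 (P = (-219 + 349)*(-341) = 130*(-341) = -44330)
-95244 + P = -95244 - 44330 = -139574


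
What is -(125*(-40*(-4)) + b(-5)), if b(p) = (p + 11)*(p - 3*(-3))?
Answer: -20024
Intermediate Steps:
b(p) = (9 + p)*(11 + p) (b(p) = (11 + p)*(p + 9) = (11 + p)*(9 + p) = (9 + p)*(11 + p))
-(125*(-40*(-4)) + b(-5)) = -(125*(-40*(-4)) + (99 + (-5)² + 20*(-5))) = -(125*160 + (99 + 25 - 100)) = -(20000 + 24) = -1*20024 = -20024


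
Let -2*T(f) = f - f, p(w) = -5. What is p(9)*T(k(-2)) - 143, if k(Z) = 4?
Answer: -143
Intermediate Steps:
T(f) = 0 (T(f) = -(f - f)/2 = -½*0 = 0)
p(9)*T(k(-2)) - 143 = -5*0 - 143 = 0 - 143 = -143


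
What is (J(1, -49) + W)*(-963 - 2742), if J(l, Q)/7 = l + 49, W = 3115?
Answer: -12837825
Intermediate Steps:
J(l, Q) = 343 + 7*l (J(l, Q) = 7*(l + 49) = 7*(49 + l) = 343 + 7*l)
(J(1, -49) + W)*(-963 - 2742) = ((343 + 7*1) + 3115)*(-963 - 2742) = ((343 + 7) + 3115)*(-3705) = (350 + 3115)*(-3705) = 3465*(-3705) = -12837825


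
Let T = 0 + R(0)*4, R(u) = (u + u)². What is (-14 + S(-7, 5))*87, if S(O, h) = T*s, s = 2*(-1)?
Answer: -1218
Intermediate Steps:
R(u) = 4*u² (R(u) = (2*u)² = 4*u²)
T = 0 (T = 0 + (4*0²)*4 = 0 + (4*0)*4 = 0 + 0*4 = 0 + 0 = 0)
s = -2
S(O, h) = 0 (S(O, h) = 0*(-2) = 0)
(-14 + S(-7, 5))*87 = (-14 + 0)*87 = -14*87 = -1218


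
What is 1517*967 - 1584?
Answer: 1465355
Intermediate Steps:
1517*967 - 1584 = 1466939 - 1584 = 1465355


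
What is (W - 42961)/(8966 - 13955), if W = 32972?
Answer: 9989/4989 ≈ 2.0022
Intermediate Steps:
(W - 42961)/(8966 - 13955) = (32972 - 42961)/(8966 - 13955) = -9989/(-4989) = -9989*(-1/4989) = 9989/4989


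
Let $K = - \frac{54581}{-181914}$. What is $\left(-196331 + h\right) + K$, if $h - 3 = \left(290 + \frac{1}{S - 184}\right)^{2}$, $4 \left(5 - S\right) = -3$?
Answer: $- \frac{10379055562379875}{92479438266} \approx -1.1223 \cdot 10^{5}$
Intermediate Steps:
$S = \frac{23}{4}$ ($S = 5 - - \frac{3}{4} = 5 + \frac{3}{4} = \frac{23}{4} \approx 5.75$)
$K = \frac{54581}{181914}$ ($K = \left(-54581\right) \left(- \frac{1}{181914}\right) = \frac{54581}{181914} \approx 0.30004$)
$h = \frac{42753703863}{508369}$ ($h = 3 + \left(290 + \frac{1}{\frac{23}{4} - 184}\right)^{2} = 3 + \left(290 + \frac{1}{- \frac{713}{4}}\right)^{2} = 3 + \left(290 - \frac{4}{713}\right)^{2} = 3 + \left(\frac{206766}{713}\right)^{2} = 3 + \frac{42752178756}{508369} = \frac{42753703863}{508369} \approx 84100.0$)
$\left(-196331 + h\right) + K = \left(-196331 + \frac{42753703863}{508369}\right) + \frac{54581}{181914} = - \frac{57054890276}{508369} + \frac{54581}{181914} = - \frac{10379055562379875}{92479438266}$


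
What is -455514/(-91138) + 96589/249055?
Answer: 61125483776/11349187295 ≈ 5.3859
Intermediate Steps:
-455514/(-91138) + 96589/249055 = -455514*(-1/91138) + 96589*(1/249055) = 227757/45569 + 96589/249055 = 61125483776/11349187295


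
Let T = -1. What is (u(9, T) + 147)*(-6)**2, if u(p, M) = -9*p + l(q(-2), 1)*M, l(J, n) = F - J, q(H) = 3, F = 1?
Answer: 2448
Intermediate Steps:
l(J, n) = 1 - J
u(p, M) = -9*p - 2*M (u(p, M) = -9*p + (1 - 1*3)*M = -9*p + (1 - 3)*M = -9*p - 2*M)
(u(9, T) + 147)*(-6)**2 = ((-9*9 - 2*(-1)) + 147)*(-6)**2 = ((-81 + 2) + 147)*36 = (-79 + 147)*36 = 68*36 = 2448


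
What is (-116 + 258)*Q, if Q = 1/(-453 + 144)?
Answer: -142/309 ≈ -0.45955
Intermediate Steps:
Q = -1/309 (Q = 1/(-309) = -1/309 ≈ -0.0032362)
(-116 + 258)*Q = (-116 + 258)*(-1/309) = 142*(-1/309) = -142/309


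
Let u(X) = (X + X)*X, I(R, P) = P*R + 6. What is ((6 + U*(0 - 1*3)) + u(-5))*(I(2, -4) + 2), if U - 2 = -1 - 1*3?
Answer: 0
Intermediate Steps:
U = -2 (U = 2 + (-1 - 1*3) = 2 + (-1 - 3) = 2 - 4 = -2)
I(R, P) = 6 + P*R
u(X) = 2*X² (u(X) = (2*X)*X = 2*X²)
((6 + U*(0 - 1*3)) + u(-5))*(I(2, -4) + 2) = ((6 - 2*(0 - 1*3)) + 2*(-5)²)*((6 - 4*2) + 2) = ((6 - 2*(0 - 3)) + 2*25)*((6 - 8) + 2) = ((6 - 2*(-3)) + 50)*(-2 + 2) = ((6 + 6) + 50)*0 = (12 + 50)*0 = 62*0 = 0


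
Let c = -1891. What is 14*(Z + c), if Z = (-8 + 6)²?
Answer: -26418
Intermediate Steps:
Z = 4 (Z = (-2)² = 4)
14*(Z + c) = 14*(4 - 1891) = 14*(-1887) = -26418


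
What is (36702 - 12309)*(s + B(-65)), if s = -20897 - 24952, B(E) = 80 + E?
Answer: -1118028762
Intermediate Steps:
s = -45849
(36702 - 12309)*(s + B(-65)) = (36702 - 12309)*(-45849 + (80 - 65)) = 24393*(-45849 + 15) = 24393*(-45834) = -1118028762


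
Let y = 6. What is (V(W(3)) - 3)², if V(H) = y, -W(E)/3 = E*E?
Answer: 9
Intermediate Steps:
W(E) = -3*E² (W(E) = -3*E*E = -3*E²)
V(H) = 6
(V(W(3)) - 3)² = (6 - 3)² = 3² = 9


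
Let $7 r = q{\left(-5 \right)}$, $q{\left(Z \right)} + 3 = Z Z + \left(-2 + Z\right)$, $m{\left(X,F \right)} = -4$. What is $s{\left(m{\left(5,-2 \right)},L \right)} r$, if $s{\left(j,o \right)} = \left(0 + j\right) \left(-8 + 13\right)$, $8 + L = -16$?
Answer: $- \frac{300}{7} \approx -42.857$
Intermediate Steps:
$L = -24$ ($L = -8 - 16 = -24$)
$s{\left(j,o \right)} = 5 j$ ($s{\left(j,o \right)} = j 5 = 5 j$)
$q{\left(Z \right)} = -5 + Z + Z^{2}$ ($q{\left(Z \right)} = -3 + \left(Z Z + \left(-2 + Z\right)\right) = -3 + \left(Z^{2} + \left(-2 + Z\right)\right) = -3 + \left(-2 + Z + Z^{2}\right) = -5 + Z + Z^{2}$)
$r = \frac{15}{7}$ ($r = \frac{-5 - 5 + \left(-5\right)^{2}}{7} = \frac{-5 - 5 + 25}{7} = \frac{1}{7} \cdot 15 = \frac{15}{7} \approx 2.1429$)
$s{\left(m{\left(5,-2 \right)},L \right)} r = 5 \left(-4\right) \frac{15}{7} = \left(-20\right) \frac{15}{7} = - \frac{300}{7}$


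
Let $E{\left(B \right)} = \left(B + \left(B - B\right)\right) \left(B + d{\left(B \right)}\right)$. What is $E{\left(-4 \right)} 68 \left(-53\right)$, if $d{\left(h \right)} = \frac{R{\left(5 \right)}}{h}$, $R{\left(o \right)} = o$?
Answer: $-75684$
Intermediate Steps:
$d{\left(h \right)} = \frac{5}{h}$
$E{\left(B \right)} = B \left(B + \frac{5}{B}\right)$ ($E{\left(B \right)} = \left(B + \left(B - B\right)\right) \left(B + \frac{5}{B}\right) = \left(B + 0\right) \left(B + \frac{5}{B}\right) = B \left(B + \frac{5}{B}\right)$)
$E{\left(-4 \right)} 68 \left(-53\right) = \left(5 + \left(-4\right)^{2}\right) 68 \left(-53\right) = \left(5 + 16\right) 68 \left(-53\right) = 21 \cdot 68 \left(-53\right) = 1428 \left(-53\right) = -75684$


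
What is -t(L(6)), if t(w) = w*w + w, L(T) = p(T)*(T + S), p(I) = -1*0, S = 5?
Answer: 0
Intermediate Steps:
p(I) = 0
L(T) = 0 (L(T) = 0*(T + 5) = 0*(5 + T) = 0)
t(w) = w + w² (t(w) = w² + w = w + w²)
-t(L(6)) = -0*(1 + 0) = -0 = -1*0 = 0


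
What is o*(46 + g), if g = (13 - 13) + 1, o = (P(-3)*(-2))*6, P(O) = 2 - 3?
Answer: 564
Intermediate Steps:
P(O) = -1
o = 12 (o = -1*(-2)*6 = 2*6 = 12)
g = 1 (g = 0 + 1 = 1)
o*(46 + g) = 12*(46 + 1) = 12*47 = 564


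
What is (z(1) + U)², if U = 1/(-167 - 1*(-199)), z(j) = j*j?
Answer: 1089/1024 ≈ 1.0635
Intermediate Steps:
z(j) = j²
U = 1/32 (U = 1/(-167 + 199) = 1/32 ≈ 0.031250)
(z(1) + U)² = (1² + 1/32)² = (1 + 1/32)² = (33/32)² = 1089/1024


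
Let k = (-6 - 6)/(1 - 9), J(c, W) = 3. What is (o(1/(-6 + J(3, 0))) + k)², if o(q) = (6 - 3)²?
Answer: 441/4 ≈ 110.25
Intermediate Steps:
k = 3/2 (k = -12/(-8) = -12*(-⅛) = 3/2 ≈ 1.5000)
o(q) = 9 (o(q) = 3² = 9)
(o(1/(-6 + J(3, 0))) + k)² = (9 + 3/2)² = (21/2)² = 441/4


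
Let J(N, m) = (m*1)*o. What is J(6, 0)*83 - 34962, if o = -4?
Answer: -34962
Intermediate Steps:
J(N, m) = -4*m (J(N, m) = (m*1)*(-4) = m*(-4) = -4*m)
J(6, 0)*83 - 34962 = -4*0*83 - 34962 = 0*83 - 34962 = 0 - 34962 = -34962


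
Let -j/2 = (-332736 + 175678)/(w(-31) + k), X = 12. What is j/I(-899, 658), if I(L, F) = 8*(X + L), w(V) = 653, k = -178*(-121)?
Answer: -78529/39366834 ≈ -0.0019948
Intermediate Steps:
k = 21538
I(L, F) = 96 + 8*L (I(L, F) = 8*(12 + L) = 96 + 8*L)
j = 314116/22191 (j = -2*(-332736 + 175678)/(653 + 21538) = -(-314116)/22191 = -2*(-157058/22191) = 314116/22191 ≈ 14.155)
j/I(-899, 658) = 314116/(22191*(96 + 8*(-899))) = 314116/(22191*(96 - 7192)) = (314116/22191)/(-7096) = (314116/22191)*(-1/7096) = -78529/39366834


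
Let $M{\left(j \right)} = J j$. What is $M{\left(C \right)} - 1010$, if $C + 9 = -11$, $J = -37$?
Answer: $-270$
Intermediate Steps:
$C = -20$ ($C = -9 - 11 = -20$)
$M{\left(j \right)} = - 37 j$
$M{\left(C \right)} - 1010 = \left(-37\right) \left(-20\right) - 1010 = 740 - 1010 = -270$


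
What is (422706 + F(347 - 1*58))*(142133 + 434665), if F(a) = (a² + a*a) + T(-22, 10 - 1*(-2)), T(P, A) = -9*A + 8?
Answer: 340107787104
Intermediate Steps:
T(P, A) = 8 - 9*A
F(a) = -100 + 2*a² (F(a) = (a² + a*a) + (8 - 9*(10 - 1*(-2))) = (a² + a²) + (8 - 9*(10 + 2)) = 2*a² + (8 - 9*12) = 2*a² + (8 - 108) = 2*a² - 100 = -100 + 2*a²)
(422706 + F(347 - 1*58))*(142133 + 434665) = (422706 + (-100 + 2*(347 - 1*58)²))*(142133 + 434665) = (422706 + (-100 + 2*(347 - 58)²))*576798 = (422706 + (-100 + 2*289²))*576798 = (422706 + (-100 + 2*83521))*576798 = (422706 + (-100 + 167042))*576798 = (422706 + 166942)*576798 = 589648*576798 = 340107787104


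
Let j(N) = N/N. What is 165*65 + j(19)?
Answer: 10726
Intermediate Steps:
j(N) = 1
165*65 + j(19) = 165*65 + 1 = 10725 + 1 = 10726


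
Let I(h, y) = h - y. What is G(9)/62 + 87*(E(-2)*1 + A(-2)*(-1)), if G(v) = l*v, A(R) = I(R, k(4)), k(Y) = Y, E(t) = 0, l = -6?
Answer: 16155/31 ≈ 521.13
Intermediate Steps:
A(R) = -4 + R (A(R) = R - 1*4 = R - 4 = -4 + R)
G(v) = -6*v
G(9)/62 + 87*(E(-2)*1 + A(-2)*(-1)) = -6*9/62 + 87*(0*1 + (-4 - 2)*(-1)) = -54*1/62 + 87*(0 - 6*(-1)) = -27/31 + 87*(0 + 6) = -27/31 + 87*6 = -27/31 + 522 = 16155/31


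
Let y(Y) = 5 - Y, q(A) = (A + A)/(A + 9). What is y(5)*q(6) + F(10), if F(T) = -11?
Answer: -11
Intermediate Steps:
q(A) = 2*A/(9 + A) (q(A) = (2*A)/(9 + A) = 2*A/(9 + A))
y(5)*q(6) + F(10) = (5 - 1*5)*(2*6/(9 + 6)) - 11 = (5 - 5)*(2*6/15) - 11 = 0*(2*6*(1/15)) - 11 = 0*(4/5) - 11 = 0 - 11 = -11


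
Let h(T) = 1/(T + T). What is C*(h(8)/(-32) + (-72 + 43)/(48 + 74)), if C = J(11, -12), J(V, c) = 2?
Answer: -7485/15616 ≈ -0.47932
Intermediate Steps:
h(T) = 1/(2*T)
C = 2
C*(h(8)/(-32) + (-72 + 43)/(48 + 74)) = 2*(((½)/8)/(-32) + (-72 + 43)/(48 + 74)) = 2*(((½)*(⅛))*(-1/32) - 29/122) = 2*((1/16)*(-1/32) - 29*1/122) = 2*(-1/512 - 29/122) = 2*(-7485/31232) = -7485/15616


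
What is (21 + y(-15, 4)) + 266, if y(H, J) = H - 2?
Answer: 270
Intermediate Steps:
y(H, J) = -2 + H
(21 + y(-15, 4)) + 266 = (21 + (-2 - 15)) + 266 = (21 - 17) + 266 = 4 + 266 = 270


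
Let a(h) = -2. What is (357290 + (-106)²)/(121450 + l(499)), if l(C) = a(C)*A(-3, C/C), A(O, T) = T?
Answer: 10839/3572 ≈ 3.0344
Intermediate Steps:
l(C) = -2 (l(C) = -2*C/C = -2*1 = -2)
(357290 + (-106)²)/(121450 + l(499)) = (357290 + (-106)²)/(121450 - 2) = (357290 + 11236)/121448 = 368526*(1/121448) = 10839/3572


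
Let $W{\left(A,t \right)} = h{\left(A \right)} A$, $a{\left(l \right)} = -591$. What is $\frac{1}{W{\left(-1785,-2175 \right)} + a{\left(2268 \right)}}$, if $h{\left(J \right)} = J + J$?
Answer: $\frac{1}{6371859} \approx 1.5694 \cdot 10^{-7}$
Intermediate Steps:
$h{\left(J \right)} = 2 J$
$W{\left(A,t \right)} = 2 A^{2}$ ($W{\left(A,t \right)} = 2 A A = 2 A^{2}$)
$\frac{1}{W{\left(-1785,-2175 \right)} + a{\left(2268 \right)}} = \frac{1}{2 \left(-1785\right)^{2} - 591} = \frac{1}{2 \cdot 3186225 - 591} = \frac{1}{6372450 - 591} = \frac{1}{6371859}$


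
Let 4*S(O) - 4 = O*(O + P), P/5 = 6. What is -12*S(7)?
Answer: -789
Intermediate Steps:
P = 30 (P = 5*6 = 30)
S(O) = 1 + O*(30 + O)/4 (S(O) = 1 + (O*(O + 30))/4 = 1 + (O*(30 + O))/4 = 1 + O*(30 + O)/4)
-12*S(7) = -12*(1 + (1/4)*7**2 + (15/2)*7) = -12*(1 + (1/4)*49 + 105/2) = -12*(1 + 49/4 + 105/2) = -12*263/4 = -789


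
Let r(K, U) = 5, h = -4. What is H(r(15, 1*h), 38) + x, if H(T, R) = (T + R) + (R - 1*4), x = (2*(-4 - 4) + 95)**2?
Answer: 6318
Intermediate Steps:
x = 6241 (x = (2*(-8) + 95)**2 = (-16 + 95)**2 = 79**2 = 6241)
H(T, R) = -4 + T + 2*R (H(T, R) = (R + T) + (R - 4) = (R + T) + (-4 + R) = -4 + T + 2*R)
H(r(15, 1*h), 38) + x = (-4 + 5 + 2*38) + 6241 = (-4 + 5 + 76) + 6241 = 77 + 6241 = 6318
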